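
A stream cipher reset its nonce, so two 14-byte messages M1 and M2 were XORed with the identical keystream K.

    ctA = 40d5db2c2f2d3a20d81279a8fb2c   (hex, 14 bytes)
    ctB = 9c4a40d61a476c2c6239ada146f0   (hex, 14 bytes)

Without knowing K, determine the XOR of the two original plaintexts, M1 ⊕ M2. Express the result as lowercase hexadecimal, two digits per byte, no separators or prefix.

dc9f9bfa356a560cba2bd409bddc

ctA ⊕ ctB = (M1 ⊕ K) ⊕ (M2 ⊕ K) = M1 ⊕ M2 — the shared key cancels under XOR.
byte 0: 40 ⊕ 9c = dc
byte 1: d5 ⊕ 4a = 9f
byte 2: db ⊕ 40 = 9b
byte 3: 2c ⊕ d6 = fa
byte 4: 2f ⊕ 1a = 35
byte 5: 2d ⊕ 47 = 6a
byte 6: 3a ⊕ 6c = 56
byte 7: 20 ⊕ 2c = 0c
byte 8: d8 ⊕ 62 = ba
byte 9: 12 ⊕ 39 = 2b
byte 10: 79 ⊕ ad = d4
byte 11: a8 ⊕ a1 = 09
byte 12: fb ⊕ 46 = bd
byte 13: 2c ⊕ f0 = dc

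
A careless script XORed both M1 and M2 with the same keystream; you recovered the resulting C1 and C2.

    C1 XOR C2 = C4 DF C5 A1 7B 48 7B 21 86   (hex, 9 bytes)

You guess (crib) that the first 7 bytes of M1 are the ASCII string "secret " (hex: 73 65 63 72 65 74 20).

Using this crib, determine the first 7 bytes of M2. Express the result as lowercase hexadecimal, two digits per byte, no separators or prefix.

b7baa6d31e3c5b

Since C1 ⊕ C2 = M1 ⊕ M2, XORing with the guessed M1 bytes yields the corresponding M2 bytes: M2 = (C1 ⊕ C2) ⊕ M1.
byte 0: c4 XOR 73 = b7
byte 1: df XOR 65 = ba
byte 2: c5 XOR 63 = a6
byte 3: a1 XOR 72 = d3
byte 4: 7b XOR 65 = 1e
byte 5: 48 XOR 74 = 3c
byte 6: 7b XOR 20 = 5b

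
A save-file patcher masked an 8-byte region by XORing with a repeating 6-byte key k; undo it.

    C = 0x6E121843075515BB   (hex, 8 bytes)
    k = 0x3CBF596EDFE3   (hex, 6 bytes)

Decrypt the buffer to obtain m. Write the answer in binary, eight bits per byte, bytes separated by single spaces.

01010010 10101101 01000001 00101101 11011000 10110110 00101001 00000100

The 6-byte key repeats, so the effective keystream is 3c bf 59 6e df e3 3c bf.
byte 0: 6e ^ 3c = 52
byte 1: 12 ^ bf = ad
byte 2: 18 ^ 59 = 41
byte 3: 43 ^ 6e = 2d
byte 4: 07 ^ df = d8
byte 5: 55 ^ e3 = b6
byte 6: 15 ^ 3c = 29
byte 7: bb ^ bf = 04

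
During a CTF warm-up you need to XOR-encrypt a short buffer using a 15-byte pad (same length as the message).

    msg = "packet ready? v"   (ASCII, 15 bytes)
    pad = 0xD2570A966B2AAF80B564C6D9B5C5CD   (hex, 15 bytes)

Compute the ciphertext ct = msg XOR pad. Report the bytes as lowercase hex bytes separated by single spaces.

70 xor d2 = a2
61 xor 57 = 36
63 xor 0a = 69
6b xor 96 = fd
65 xor 6b = 0e
74 xor 2a = 5e
20 xor af = 8f
72 xor 80 = f2
65 xor b5 = d0
61 xor 64 = 05
64 xor c6 = a2
79 xor d9 = a0
3f xor b5 = 8a
20 xor c5 = e5
76 xor cd = bb

a2 36 69 fd 0e 5e 8f f2 d0 05 a2 a0 8a e5 bb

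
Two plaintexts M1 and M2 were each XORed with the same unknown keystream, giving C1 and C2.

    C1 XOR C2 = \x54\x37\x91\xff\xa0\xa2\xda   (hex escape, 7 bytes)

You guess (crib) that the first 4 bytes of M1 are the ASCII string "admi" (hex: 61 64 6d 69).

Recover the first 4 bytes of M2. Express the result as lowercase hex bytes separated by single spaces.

35 53 fc 96

Since C1 ⊕ C2 = M1 ⊕ M2, XORing with the guessed M1 bytes yields the corresponding M2 bytes: M2 = (C1 ⊕ C2) ⊕ M1.
54 ⊕ 61 = 35
37 ⊕ 64 = 53
91 ⊕ 6d = fc
ff ⊕ 69 = 96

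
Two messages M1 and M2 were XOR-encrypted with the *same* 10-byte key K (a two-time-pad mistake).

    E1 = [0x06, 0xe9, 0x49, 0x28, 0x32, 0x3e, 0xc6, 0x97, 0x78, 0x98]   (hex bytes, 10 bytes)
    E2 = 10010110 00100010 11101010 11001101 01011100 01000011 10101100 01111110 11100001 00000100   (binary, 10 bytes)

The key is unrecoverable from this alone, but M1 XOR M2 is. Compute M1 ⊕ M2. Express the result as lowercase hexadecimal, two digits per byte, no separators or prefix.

90cba3e56e7d6ae9999c

E1 ⊕ E2 = (M1 ⊕ K) ⊕ (M2 ⊕ K) = M1 ⊕ M2 — the shared key cancels under XOR.
06 xor 96 = 90
e9 xor 22 = cb
49 xor ea = a3
28 xor cd = e5
32 xor 5c = 6e
3e xor 43 = 7d
c6 xor ac = 6a
97 xor 7e = e9
78 xor e1 = 99
98 xor 04 = 9c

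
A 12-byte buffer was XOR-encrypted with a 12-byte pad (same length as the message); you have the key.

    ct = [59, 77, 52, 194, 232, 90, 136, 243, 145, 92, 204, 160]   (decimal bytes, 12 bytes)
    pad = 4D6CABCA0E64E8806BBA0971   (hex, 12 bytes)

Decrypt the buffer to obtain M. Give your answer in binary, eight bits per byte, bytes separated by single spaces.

00111011 ⊕ 01001101 = 01110110
01001101 ⊕ 01101100 = 00100001
00110100 ⊕ 10101011 = 10011111
11000010 ⊕ 11001010 = 00001000
11101000 ⊕ 00001110 = 11100110
01011010 ⊕ 01100100 = 00111110
10001000 ⊕ 11101000 = 01100000
11110011 ⊕ 10000000 = 01110011
10010001 ⊕ 01101011 = 11111010
01011100 ⊕ 10111010 = 11100110
11001100 ⊕ 00001001 = 11000101
10100000 ⊕ 01110001 = 11010001

01110110 00100001 10011111 00001000 11100110 00111110 01100000 01110011 11111010 11100110 11000101 11010001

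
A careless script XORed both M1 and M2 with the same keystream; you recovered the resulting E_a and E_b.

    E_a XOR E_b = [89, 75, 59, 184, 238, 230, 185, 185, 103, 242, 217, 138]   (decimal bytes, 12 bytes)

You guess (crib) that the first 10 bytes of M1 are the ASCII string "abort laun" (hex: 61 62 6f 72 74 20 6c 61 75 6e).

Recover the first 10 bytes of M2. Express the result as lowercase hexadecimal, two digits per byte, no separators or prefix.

Since E_a ⊕ E_b = M1 ⊕ M2, XORing with the guessed M1 bytes yields the corresponding M2 bytes: M2 = (E_a ⊕ E_b) ⊕ M1.
byte 0: 59 xor 61 = 38
byte 1: 4b xor 62 = 29
byte 2: 3b xor 6f = 54
byte 3: b8 xor 72 = ca
byte 4: ee xor 74 = 9a
byte 5: e6 xor 20 = c6
byte 6: b9 xor 6c = d5
byte 7: b9 xor 61 = d8
byte 8: 67 xor 75 = 12
byte 9: f2 xor 6e = 9c

382954ca9ac6d5d8129c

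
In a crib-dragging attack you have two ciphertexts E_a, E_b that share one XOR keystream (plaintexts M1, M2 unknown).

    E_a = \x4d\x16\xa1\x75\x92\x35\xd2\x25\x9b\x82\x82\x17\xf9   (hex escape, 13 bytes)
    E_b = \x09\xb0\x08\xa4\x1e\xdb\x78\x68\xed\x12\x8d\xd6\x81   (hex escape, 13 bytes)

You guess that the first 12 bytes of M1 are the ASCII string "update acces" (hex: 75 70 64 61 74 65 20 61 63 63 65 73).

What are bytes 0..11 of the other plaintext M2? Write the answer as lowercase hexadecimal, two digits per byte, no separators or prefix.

First, E_a ⊕ E_b = (M1 ⊕ K) ⊕ (M2 ⊕ K) = M1 ⊕ M2, so the key drops out. Then M2 = (M1 ⊕ M2) ⊕ M1 over the first 12 bytes.
byte 0: (4d xor 09) xor 75 = 44 xor 75 = 31
byte 1: (16 xor b0) xor 70 = a6 xor 70 = d6
byte 2: (a1 xor 08) xor 64 = a9 xor 64 = cd
byte 3: (75 xor a4) xor 61 = d1 xor 61 = b0
byte 4: (92 xor 1e) xor 74 = 8c xor 74 = f8
byte 5: (35 xor db) xor 65 = ee xor 65 = 8b
byte 6: (d2 xor 78) xor 20 = aa xor 20 = 8a
byte 7: (25 xor 68) xor 61 = 4d xor 61 = 2c
byte 8: (9b xor ed) xor 63 = 76 xor 63 = 15
byte 9: (82 xor 12) xor 63 = 90 xor 63 = f3
byte 10: (82 xor 8d) xor 65 = 0f xor 65 = 6a
byte 11: (17 xor d6) xor 73 = c1 xor 73 = b2

31d6cdb0f88b8a2c15f36ab2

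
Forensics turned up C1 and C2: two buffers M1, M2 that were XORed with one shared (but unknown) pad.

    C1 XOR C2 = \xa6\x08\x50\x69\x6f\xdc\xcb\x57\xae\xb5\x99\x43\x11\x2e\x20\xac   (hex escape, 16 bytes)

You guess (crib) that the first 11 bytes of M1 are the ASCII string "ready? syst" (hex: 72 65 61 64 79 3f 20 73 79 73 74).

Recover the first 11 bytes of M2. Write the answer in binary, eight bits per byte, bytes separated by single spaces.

Since C1 ⊕ C2 = M1 ⊕ M2, XORing with the guessed M1 bytes yields the corresponding M2 bytes: M2 = (C1 ⊕ C2) ⊕ M1.
a6 xor 72 = d4
08 xor 65 = 6d
50 xor 61 = 31
69 xor 64 = 0d
6f xor 79 = 16
dc xor 3f = e3
cb xor 20 = eb
57 xor 73 = 24
ae xor 79 = d7
b5 xor 73 = c6
99 xor 74 = ed

11010100 01101101 00110001 00001101 00010110 11100011 11101011 00100100 11010111 11000110 11101101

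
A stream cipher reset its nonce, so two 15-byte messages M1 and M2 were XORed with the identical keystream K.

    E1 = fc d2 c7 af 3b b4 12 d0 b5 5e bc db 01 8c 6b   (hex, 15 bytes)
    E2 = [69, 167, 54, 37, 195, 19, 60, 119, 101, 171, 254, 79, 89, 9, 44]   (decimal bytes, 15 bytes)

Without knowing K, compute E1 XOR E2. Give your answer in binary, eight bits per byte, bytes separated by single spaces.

10111001 01110101 11110001 10001010 11111000 10100111 00101110 10100111 11010000 11110101 01000010 10010100 01011000 10000101 01000111

E1 ⊕ E2 = (M1 ⊕ K) ⊕ (M2 ⊕ K) = M1 ⊕ M2 — the shared key cancels under XOR.
fc xor 45 = b9
d2 xor a7 = 75
c7 xor 36 = f1
af xor 25 = 8a
3b xor c3 = f8
b4 xor 13 = a7
12 xor 3c = 2e
d0 xor 77 = a7
b5 xor 65 = d0
5e xor ab = f5
bc xor fe = 42
db xor 4f = 94
01 xor 59 = 58
8c xor 09 = 85
6b xor 2c = 47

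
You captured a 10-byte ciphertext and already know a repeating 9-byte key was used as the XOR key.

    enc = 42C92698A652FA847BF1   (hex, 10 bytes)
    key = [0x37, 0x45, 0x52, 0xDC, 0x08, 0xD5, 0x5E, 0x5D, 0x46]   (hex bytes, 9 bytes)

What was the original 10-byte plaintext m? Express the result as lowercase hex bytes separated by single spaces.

The 9-byte key repeats, so the effective keystream is 37 45 52 dc 08 d5 5e 5d 46 37.
byte 0: 42 XOR 37 = 75
byte 1: c9 XOR 45 = 8c
byte 2: 26 XOR 52 = 74
byte 3: 98 XOR dc = 44
byte 4: a6 XOR 08 = ae
byte 5: 52 XOR d5 = 87
byte 6: fa XOR 5e = a4
byte 7: 84 XOR 5d = d9
byte 8: 7b XOR 46 = 3d
byte 9: f1 XOR 37 = c6

75 8c 74 44 ae 87 a4 d9 3d c6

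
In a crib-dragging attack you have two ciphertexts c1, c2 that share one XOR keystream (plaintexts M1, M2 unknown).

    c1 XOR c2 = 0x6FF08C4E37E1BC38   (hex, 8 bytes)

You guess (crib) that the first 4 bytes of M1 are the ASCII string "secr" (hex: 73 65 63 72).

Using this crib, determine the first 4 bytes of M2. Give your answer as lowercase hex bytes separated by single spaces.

1c 95 ef 3c

Since c1 ⊕ c2 = M1 ⊕ M2, XORing with the guessed M1 bytes yields the corresponding M2 bytes: M2 = (c1 ⊕ c2) ⊕ M1.
byte 0: 6f ^ 73 = 1c
byte 1: f0 ^ 65 = 95
byte 2: 8c ^ 63 = ef
byte 3: 4e ^ 72 = 3c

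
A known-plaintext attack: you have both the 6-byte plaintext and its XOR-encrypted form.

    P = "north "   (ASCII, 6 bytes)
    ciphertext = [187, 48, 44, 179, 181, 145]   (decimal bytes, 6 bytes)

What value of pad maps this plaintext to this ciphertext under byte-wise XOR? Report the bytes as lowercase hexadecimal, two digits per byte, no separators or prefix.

d55f5ec7ddb1

Since ciphertext = P ⊕ pad, XORing both sides with P gives pad = P ⊕ ciphertext.
byte 0: 01101110 xor 10111011 = 11010101
byte 1: 01101111 xor 00110000 = 01011111
byte 2: 01110010 xor 00101100 = 01011110
byte 3: 01110100 xor 10110011 = 11000111
byte 4: 01101000 xor 10110101 = 11011101
byte 5: 00100000 xor 10010001 = 10110001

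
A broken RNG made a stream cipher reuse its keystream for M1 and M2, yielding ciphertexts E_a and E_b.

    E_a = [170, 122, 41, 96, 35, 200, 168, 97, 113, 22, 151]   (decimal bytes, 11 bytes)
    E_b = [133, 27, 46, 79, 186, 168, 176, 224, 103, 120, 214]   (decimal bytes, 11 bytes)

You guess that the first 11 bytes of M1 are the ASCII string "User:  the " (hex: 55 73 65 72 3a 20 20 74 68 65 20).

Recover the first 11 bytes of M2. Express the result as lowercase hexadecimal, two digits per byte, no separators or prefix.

First, E_a ⊕ E_b = (M1 ⊕ K) ⊕ (M2 ⊕ K) = M1 ⊕ M2, so the key drops out. Then M2 = (M1 ⊕ M2) ⊕ M1 over the first 11 bytes.
byte 0: (aa xor 85) xor 55 = 2f xor 55 = 7a
byte 1: (7a xor 1b) xor 73 = 61 xor 73 = 12
byte 2: (29 xor 2e) xor 65 = 07 xor 65 = 62
byte 3: (60 xor 4f) xor 72 = 2f xor 72 = 5d
byte 4: (23 xor ba) xor 3a = 99 xor 3a = a3
byte 5: (c8 xor a8) xor 20 = 60 xor 20 = 40
byte 6: (a8 xor b0) xor 20 = 18 xor 20 = 38
byte 7: (61 xor e0) xor 74 = 81 xor 74 = f5
byte 8: (71 xor 67) xor 68 = 16 xor 68 = 7e
byte 9: (16 xor 78) xor 65 = 6e xor 65 = 0b
byte 10: (97 xor d6) xor 20 = 41 xor 20 = 61

7a12625da34038f57e0b61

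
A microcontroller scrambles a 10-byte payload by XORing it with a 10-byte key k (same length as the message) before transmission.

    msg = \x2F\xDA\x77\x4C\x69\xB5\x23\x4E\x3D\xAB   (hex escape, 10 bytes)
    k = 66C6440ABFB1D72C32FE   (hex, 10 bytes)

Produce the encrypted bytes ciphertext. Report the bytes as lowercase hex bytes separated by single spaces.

49 1c 33 46 d6 04 f4 62 0f 55

XOR is its own inverse, so applying the key byte-wise gives the result directly.
byte 0: 2f ^ 66 = 49
byte 1: da ^ c6 = 1c
byte 2: 77 ^ 44 = 33
byte 3: 4c ^ 0a = 46
byte 4: 69 ^ bf = d6
byte 5: b5 ^ b1 = 04
byte 6: 23 ^ d7 = f4
byte 7: 4e ^ 2c = 62
byte 8: 3d ^ 32 = 0f
byte 9: ab ^ fe = 55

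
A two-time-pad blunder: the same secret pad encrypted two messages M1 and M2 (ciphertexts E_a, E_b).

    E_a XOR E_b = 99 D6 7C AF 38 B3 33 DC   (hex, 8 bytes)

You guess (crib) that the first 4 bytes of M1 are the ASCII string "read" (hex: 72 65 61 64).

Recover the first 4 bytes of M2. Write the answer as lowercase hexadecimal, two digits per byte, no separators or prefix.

Since E_a ⊕ E_b = M1 ⊕ M2, XORing with the guessed M1 bytes yields the corresponding M2 bytes: M2 = (E_a ⊕ E_b) ⊕ M1.
byte 0: 99 xor 72 = eb
byte 1: d6 xor 65 = b3
byte 2: 7c xor 61 = 1d
byte 3: af xor 64 = cb

ebb31dcb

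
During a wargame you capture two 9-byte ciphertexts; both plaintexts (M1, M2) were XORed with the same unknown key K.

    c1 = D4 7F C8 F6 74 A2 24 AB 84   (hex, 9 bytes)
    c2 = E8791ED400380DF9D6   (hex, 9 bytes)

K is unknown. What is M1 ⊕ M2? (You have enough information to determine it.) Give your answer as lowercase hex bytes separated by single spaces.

3c 06 d6 22 74 9a 29 52 52

c1 ⊕ c2 = (M1 ⊕ K) ⊕ (M2 ⊕ K) = M1 ⊕ M2 — the shared key cancels under XOR.
d4 xor e8 = 3c
7f xor 79 = 06
c8 xor 1e = d6
f6 xor d4 = 22
74 xor 00 = 74
a2 xor 38 = 9a
24 xor 0d = 29
ab xor f9 = 52
84 xor d6 = 52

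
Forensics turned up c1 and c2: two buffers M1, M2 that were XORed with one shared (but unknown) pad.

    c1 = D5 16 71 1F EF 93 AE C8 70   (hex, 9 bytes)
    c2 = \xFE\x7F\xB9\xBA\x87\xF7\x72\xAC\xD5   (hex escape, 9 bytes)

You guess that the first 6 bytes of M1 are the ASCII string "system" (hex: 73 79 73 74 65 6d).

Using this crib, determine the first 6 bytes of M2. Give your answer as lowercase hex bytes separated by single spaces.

First, c1 ⊕ c2 = (M1 ⊕ K) ⊕ (M2 ⊕ K) = M1 ⊕ M2, so the key drops out. Then M2 = (M1 ⊕ M2) ⊕ M1 over the first 6 bytes.
byte 0: (d5 xor fe) xor 73 = 2b xor 73 = 58
byte 1: (16 xor 7f) xor 79 = 69 xor 79 = 10
byte 2: (71 xor b9) xor 73 = c8 xor 73 = bb
byte 3: (1f xor ba) xor 74 = a5 xor 74 = d1
byte 4: (ef xor 87) xor 65 = 68 xor 65 = 0d
byte 5: (93 xor f7) xor 6d = 64 xor 6d = 09

58 10 bb d1 0d 09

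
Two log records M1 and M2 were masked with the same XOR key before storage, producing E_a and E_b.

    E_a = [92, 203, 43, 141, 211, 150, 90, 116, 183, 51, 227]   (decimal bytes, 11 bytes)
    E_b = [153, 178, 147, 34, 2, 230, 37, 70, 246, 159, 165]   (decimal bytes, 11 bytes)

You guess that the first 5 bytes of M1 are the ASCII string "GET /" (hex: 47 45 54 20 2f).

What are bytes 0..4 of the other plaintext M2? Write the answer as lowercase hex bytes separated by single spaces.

First, E_a ⊕ E_b = (M1 ⊕ K) ⊕ (M2 ⊕ K) = M1 ⊕ M2, so the key drops out. Then M2 = (M1 ⊕ M2) ⊕ M1 over the first 5 bytes.
byte 0: (5c ^ 99) ^ 47 = c5 ^ 47 = 82
byte 1: (cb ^ b2) ^ 45 = 79 ^ 45 = 3c
byte 2: (2b ^ 93) ^ 54 = b8 ^ 54 = ec
byte 3: (8d ^ 22) ^ 20 = af ^ 20 = 8f
byte 4: (d3 ^ 02) ^ 2f = d1 ^ 2f = fe

82 3c ec 8f fe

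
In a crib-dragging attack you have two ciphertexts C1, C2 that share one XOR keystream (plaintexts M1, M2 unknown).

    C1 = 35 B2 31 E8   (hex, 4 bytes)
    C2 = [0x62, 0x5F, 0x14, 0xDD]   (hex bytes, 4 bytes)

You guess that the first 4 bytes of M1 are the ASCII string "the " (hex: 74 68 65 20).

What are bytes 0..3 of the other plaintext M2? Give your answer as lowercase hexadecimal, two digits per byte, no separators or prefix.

23854015

First, C1 ⊕ C2 = (M1 ⊕ K) ⊕ (M2 ⊕ K) = M1 ⊕ M2, so the key drops out. Then M2 = (M1 ⊕ M2) ⊕ M1 over the first 4 bytes.
byte 0: (35 ^ 62) ^ 74 = 57 ^ 74 = 23
byte 1: (b2 ^ 5f) ^ 68 = ed ^ 68 = 85
byte 2: (31 ^ 14) ^ 65 = 25 ^ 65 = 40
byte 3: (e8 ^ dd) ^ 20 = 35 ^ 20 = 15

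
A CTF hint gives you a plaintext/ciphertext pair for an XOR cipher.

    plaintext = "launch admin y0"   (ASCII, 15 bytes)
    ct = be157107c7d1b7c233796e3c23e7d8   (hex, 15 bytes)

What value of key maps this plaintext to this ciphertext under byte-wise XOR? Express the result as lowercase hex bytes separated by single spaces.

d2 74 04 69 a4 b9 97 a3 57 14 07 52 03 9e e8

Since ct = plaintext ⊕ key, XORing both sides with plaintext gives key = plaintext ⊕ ct.
01101100 ^ 10111110 = 11010010
01100001 ^ 00010101 = 01110100
01110101 ^ 01110001 = 00000100
01101110 ^ 00000111 = 01101001
01100011 ^ 11000111 = 10100100
01101000 ^ 11010001 = 10111001
00100000 ^ 10110111 = 10010111
01100001 ^ 11000010 = 10100011
01100100 ^ 00110011 = 01010111
01101101 ^ 01111001 = 00010100
01101001 ^ 01101110 = 00000111
01101110 ^ 00111100 = 01010010
00100000 ^ 00100011 = 00000011
01111001 ^ 11100111 = 10011110
00110000 ^ 11011000 = 11101000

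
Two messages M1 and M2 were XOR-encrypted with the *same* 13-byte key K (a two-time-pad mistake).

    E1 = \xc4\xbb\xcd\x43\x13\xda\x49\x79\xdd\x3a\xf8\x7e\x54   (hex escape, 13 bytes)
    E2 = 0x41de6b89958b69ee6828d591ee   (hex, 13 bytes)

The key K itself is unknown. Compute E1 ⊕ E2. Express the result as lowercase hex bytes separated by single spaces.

E1 ⊕ E2 = (M1 ⊕ K) ⊕ (M2 ⊕ K) = M1 ⊕ M2 — the shared key cancels under XOR.
196 XOR  65 = 133
187 XOR 222 = 101
205 XOR 107 = 166
 67 XOR 137 = 202
 19 XOR 149 = 134
218 XOR 139 =  81
 73 XOR 105 =  32
121 XOR 238 = 151
221 XOR 104 = 181
 58 XOR  40 =  18
248 XOR 213 =  45
126 XOR 145 = 239
 84 XOR 238 = 186

85 65 a6 ca 86 51 20 97 b5 12 2d ef ba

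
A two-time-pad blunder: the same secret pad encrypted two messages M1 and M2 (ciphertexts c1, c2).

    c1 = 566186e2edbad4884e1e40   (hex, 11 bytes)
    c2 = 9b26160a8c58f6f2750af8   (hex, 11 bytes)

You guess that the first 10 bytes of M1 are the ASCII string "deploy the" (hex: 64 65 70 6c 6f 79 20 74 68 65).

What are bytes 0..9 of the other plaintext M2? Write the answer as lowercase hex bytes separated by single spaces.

a9 22 e0 84 0e 9b 02 0e 53 71

First, c1 ⊕ c2 = (M1 ⊕ K) ⊕ (M2 ⊕ K) = M1 ⊕ M2, so the key drops out. Then M2 = (M1 ⊕ M2) ⊕ M1 over the first 10 bytes.
byte 0: (56 xor 9b) xor 64 = cd xor 64 = a9
byte 1: (61 xor 26) xor 65 = 47 xor 65 = 22
byte 2: (86 xor 16) xor 70 = 90 xor 70 = e0
byte 3: (e2 xor 0a) xor 6c = e8 xor 6c = 84
byte 4: (ed xor 8c) xor 6f = 61 xor 6f = 0e
byte 5: (ba xor 58) xor 79 = e2 xor 79 = 9b
byte 6: (d4 xor f6) xor 20 = 22 xor 20 = 02
byte 7: (88 xor f2) xor 74 = 7a xor 74 = 0e
byte 8: (4e xor 75) xor 68 = 3b xor 68 = 53
byte 9: (1e xor 0a) xor 65 = 14 xor 65 = 71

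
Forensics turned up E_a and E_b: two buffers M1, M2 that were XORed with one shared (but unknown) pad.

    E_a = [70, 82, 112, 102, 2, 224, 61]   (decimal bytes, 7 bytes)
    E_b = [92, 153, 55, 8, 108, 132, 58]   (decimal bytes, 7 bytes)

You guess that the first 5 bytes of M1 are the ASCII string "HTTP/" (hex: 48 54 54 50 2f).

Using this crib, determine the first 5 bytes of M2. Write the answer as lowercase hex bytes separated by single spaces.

First, E_a ⊕ E_b = (M1 ⊕ K) ⊕ (M2 ⊕ K) = M1 ⊕ M2, so the key drops out. Then M2 = (M1 ⊕ M2) ⊕ M1 over the first 5 bytes.
byte 0: (46 xor 5c) xor 48 = 1a xor 48 = 52
byte 1: (52 xor 99) xor 54 = cb xor 54 = 9f
byte 2: (70 xor 37) xor 54 = 47 xor 54 = 13
byte 3: (66 xor 08) xor 50 = 6e xor 50 = 3e
byte 4: (02 xor 6c) xor 2f = 6e xor 2f = 41

52 9f 13 3e 41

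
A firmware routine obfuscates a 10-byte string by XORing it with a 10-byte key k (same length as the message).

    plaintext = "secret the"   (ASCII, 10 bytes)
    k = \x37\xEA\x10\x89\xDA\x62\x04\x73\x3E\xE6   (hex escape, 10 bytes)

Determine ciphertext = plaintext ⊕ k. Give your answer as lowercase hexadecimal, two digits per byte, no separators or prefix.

XOR is its own inverse, so applying the key byte-wise gives the result directly.
byte 0: 73 ^ 37 = 44
byte 1: 65 ^ ea = 8f
byte 2: 63 ^ 10 = 73
byte 3: 72 ^ 89 = fb
byte 4: 65 ^ da = bf
byte 5: 74 ^ 62 = 16
byte 6: 20 ^ 04 = 24
byte 7: 74 ^ 73 = 07
byte 8: 68 ^ 3e = 56
byte 9: 65 ^ e6 = 83

448f73fbbf1624075683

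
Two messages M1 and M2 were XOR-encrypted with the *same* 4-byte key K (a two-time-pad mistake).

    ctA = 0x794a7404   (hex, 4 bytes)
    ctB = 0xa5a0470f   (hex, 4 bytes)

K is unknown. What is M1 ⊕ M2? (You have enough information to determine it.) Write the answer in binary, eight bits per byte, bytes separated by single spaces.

ctA ⊕ ctB = (M1 ⊕ K) ⊕ (M2 ⊕ K) = M1 ⊕ M2 — the shared key cancels under XOR.
byte 0: 79 XOR a5 = dc
byte 1: 4a XOR a0 = ea
byte 2: 74 XOR 47 = 33
byte 3: 04 XOR 0f = 0b

11011100 11101010 00110011 00001011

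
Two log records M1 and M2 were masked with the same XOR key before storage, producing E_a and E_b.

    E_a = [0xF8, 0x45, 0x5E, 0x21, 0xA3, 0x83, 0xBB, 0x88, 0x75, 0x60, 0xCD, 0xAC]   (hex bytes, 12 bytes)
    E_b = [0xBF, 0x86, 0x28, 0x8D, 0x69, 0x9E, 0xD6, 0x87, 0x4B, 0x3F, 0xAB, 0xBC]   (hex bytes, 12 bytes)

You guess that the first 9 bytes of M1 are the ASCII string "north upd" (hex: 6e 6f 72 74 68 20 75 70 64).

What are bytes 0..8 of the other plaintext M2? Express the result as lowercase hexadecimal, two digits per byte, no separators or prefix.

29ac04d8a23d187f5a

First, E_a ⊕ E_b = (M1 ⊕ K) ⊕ (M2 ⊕ K) = M1 ⊕ M2, so the key drops out. Then M2 = (M1 ⊕ M2) ⊕ M1 over the first 9 bytes.
byte 0: (f8 ⊕ bf) ⊕ 6e = 47 ⊕ 6e = 29
byte 1: (45 ⊕ 86) ⊕ 6f = c3 ⊕ 6f = ac
byte 2: (5e ⊕ 28) ⊕ 72 = 76 ⊕ 72 = 04
byte 3: (21 ⊕ 8d) ⊕ 74 = ac ⊕ 74 = d8
byte 4: (a3 ⊕ 69) ⊕ 68 = ca ⊕ 68 = a2
byte 5: (83 ⊕ 9e) ⊕ 20 = 1d ⊕ 20 = 3d
byte 6: (bb ⊕ d6) ⊕ 75 = 6d ⊕ 75 = 18
byte 7: (88 ⊕ 87) ⊕ 70 = 0f ⊕ 70 = 7f
byte 8: (75 ⊕ 4b) ⊕ 64 = 3e ⊕ 64 = 5a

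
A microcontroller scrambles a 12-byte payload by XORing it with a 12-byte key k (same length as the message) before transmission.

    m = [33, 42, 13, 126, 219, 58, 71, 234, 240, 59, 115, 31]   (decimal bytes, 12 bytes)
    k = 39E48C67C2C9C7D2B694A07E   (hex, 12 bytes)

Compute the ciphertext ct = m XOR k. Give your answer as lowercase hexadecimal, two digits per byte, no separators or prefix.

18ce811919f3803846afd361

21 XOR 39 = 18
2a XOR e4 = ce
0d XOR 8c = 81
7e XOR 67 = 19
db XOR c2 = 19
3a XOR c9 = f3
47 XOR c7 = 80
ea XOR d2 = 38
f0 XOR b6 = 46
3b XOR 94 = af
73 XOR a0 = d3
1f XOR 7e = 61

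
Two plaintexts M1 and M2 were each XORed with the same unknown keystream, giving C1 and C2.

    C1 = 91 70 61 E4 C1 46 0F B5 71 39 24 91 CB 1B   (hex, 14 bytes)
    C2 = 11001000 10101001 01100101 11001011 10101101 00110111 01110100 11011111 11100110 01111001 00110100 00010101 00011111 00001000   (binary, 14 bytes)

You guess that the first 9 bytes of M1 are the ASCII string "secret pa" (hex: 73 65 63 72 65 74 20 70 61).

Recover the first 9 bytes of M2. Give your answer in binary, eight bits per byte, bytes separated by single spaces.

First, C1 ⊕ C2 = (M1 ⊕ K) ⊕ (M2 ⊕ K) = M1 ⊕ M2, so the key drops out. Then M2 = (M1 ⊕ M2) ⊕ M1 over the first 9 bytes.
byte 0: (91 XOR c8) XOR 73 = 59 XOR 73 = 2a
byte 1: (70 XOR a9) XOR 65 = d9 XOR 65 = bc
byte 2: (61 XOR 65) XOR 63 = 04 XOR 63 = 67
byte 3: (e4 XOR cb) XOR 72 = 2f XOR 72 = 5d
byte 4: (c1 XOR ad) XOR 65 = 6c XOR 65 = 09
byte 5: (46 XOR 37) XOR 74 = 71 XOR 74 = 05
byte 6: (0f XOR 74) XOR 20 = 7b XOR 20 = 5b
byte 7: (b5 XOR df) XOR 70 = 6a XOR 70 = 1a
byte 8: (71 XOR e6) XOR 61 = 97 XOR 61 = f6

00101010 10111100 01100111 01011101 00001001 00000101 01011011 00011010 11110110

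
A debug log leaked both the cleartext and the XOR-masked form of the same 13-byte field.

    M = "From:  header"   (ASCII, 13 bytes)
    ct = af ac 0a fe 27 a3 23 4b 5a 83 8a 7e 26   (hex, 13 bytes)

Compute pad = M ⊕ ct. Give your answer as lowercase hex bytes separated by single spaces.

Since ct = M ⊕ pad, XORing both sides with M gives pad = M ⊕ ct.
 70 xor 175 = 233
114 xor 172 = 222
111 xor  10 = 101
109 xor 254 = 147
 58 xor  39 =  29
 32 xor 163 = 131
 32 xor  35 =   3
104 xor  75 =  35
101 xor  90 =  63
 97 xor 131 = 226
100 xor 138 = 238
101 xor 126 =  27
114 xor  38 =  84

e9 de 65 93 1d 83 03 23 3f e2 ee 1b 54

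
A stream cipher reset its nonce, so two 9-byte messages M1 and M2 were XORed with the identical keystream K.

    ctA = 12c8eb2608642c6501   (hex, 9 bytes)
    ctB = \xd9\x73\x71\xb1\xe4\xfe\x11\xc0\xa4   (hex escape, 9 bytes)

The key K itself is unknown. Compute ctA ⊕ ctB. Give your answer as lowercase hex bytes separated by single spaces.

ctA ⊕ ctB = (M1 ⊕ K) ⊕ (M2 ⊕ K) = M1 ⊕ M2 — the shared key cancels under XOR.
byte 0: 00010010 ⊕ 11011001 = 11001011
byte 1: 11001000 ⊕ 01110011 = 10111011
byte 2: 11101011 ⊕ 01110001 = 10011010
byte 3: 00100110 ⊕ 10110001 = 10010111
byte 4: 00001000 ⊕ 11100100 = 11101100
byte 5: 01100100 ⊕ 11111110 = 10011010
byte 6: 00101100 ⊕ 00010001 = 00111101
byte 7: 01100101 ⊕ 11000000 = 10100101
byte 8: 00000001 ⊕ 10100100 = 10100101

cb bb 9a 97 ec 9a 3d a5 a5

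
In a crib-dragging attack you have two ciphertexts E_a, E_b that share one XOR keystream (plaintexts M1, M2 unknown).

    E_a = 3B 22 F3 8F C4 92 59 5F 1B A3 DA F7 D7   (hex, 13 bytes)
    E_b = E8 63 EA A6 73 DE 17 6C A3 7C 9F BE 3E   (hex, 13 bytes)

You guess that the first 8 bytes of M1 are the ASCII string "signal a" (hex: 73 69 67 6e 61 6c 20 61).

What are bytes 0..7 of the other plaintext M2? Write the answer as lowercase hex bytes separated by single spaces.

a0 28 7e 47 d6 20 6e 52

First, E_a ⊕ E_b = (M1 ⊕ K) ⊕ (M2 ⊕ K) = M1 ⊕ M2, so the key drops out. Then M2 = (M1 ⊕ M2) ⊕ M1 over the first 8 bytes.
byte 0: (3b xor e8) xor 73 = d3 xor 73 = a0
byte 1: (22 xor 63) xor 69 = 41 xor 69 = 28
byte 2: (f3 xor ea) xor 67 = 19 xor 67 = 7e
byte 3: (8f xor a6) xor 6e = 29 xor 6e = 47
byte 4: (c4 xor 73) xor 61 = b7 xor 61 = d6
byte 5: (92 xor de) xor 6c = 4c xor 6c = 20
byte 6: (59 xor 17) xor 20 = 4e xor 20 = 6e
byte 7: (5f xor 6c) xor 61 = 33 xor 61 = 52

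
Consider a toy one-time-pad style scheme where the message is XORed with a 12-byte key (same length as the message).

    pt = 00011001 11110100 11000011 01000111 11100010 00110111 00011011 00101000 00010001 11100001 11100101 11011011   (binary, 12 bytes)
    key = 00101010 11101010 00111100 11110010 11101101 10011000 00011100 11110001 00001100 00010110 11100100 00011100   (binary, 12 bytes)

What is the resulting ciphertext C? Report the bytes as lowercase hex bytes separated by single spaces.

00011001 ⊕ 00101010 = 00110011
11110100 ⊕ 11101010 = 00011110
11000011 ⊕ 00111100 = 11111111
01000111 ⊕ 11110010 = 10110101
11100010 ⊕ 11101101 = 00001111
00110111 ⊕ 10011000 = 10101111
00011011 ⊕ 00011100 = 00000111
00101000 ⊕ 11110001 = 11011001
00010001 ⊕ 00001100 = 00011101
11100001 ⊕ 00010110 = 11110111
11100101 ⊕ 11100100 = 00000001
11011011 ⊕ 00011100 = 11000111

33 1e ff b5 0f af 07 d9 1d f7 01 c7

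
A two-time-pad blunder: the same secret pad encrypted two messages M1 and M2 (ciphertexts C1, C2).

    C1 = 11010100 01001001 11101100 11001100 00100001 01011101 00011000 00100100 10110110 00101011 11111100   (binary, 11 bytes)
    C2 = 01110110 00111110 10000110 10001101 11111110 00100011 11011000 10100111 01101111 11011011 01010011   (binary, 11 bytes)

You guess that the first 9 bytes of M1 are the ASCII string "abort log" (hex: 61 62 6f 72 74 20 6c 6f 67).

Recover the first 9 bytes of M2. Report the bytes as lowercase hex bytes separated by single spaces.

First, C1 ⊕ C2 = (M1 ⊕ K) ⊕ (M2 ⊕ K) = M1 ⊕ M2, so the key drops out. Then M2 = (M1 ⊕ M2) ⊕ M1 over the first 9 bytes.
byte 0: (d4 XOR 76) XOR 61 = a2 XOR 61 = c3
byte 1: (49 XOR 3e) XOR 62 = 77 XOR 62 = 15
byte 2: (ec XOR 86) XOR 6f = 6a XOR 6f = 05
byte 3: (cc XOR 8d) XOR 72 = 41 XOR 72 = 33
byte 4: (21 XOR fe) XOR 74 = df XOR 74 = ab
byte 5: (5d XOR 23) XOR 20 = 7e XOR 20 = 5e
byte 6: (18 XOR d8) XOR 6c = c0 XOR 6c = ac
byte 7: (24 XOR a7) XOR 6f = 83 XOR 6f = ec
byte 8: (b6 XOR 6f) XOR 67 = d9 XOR 67 = be

c3 15 05 33 ab 5e ac ec be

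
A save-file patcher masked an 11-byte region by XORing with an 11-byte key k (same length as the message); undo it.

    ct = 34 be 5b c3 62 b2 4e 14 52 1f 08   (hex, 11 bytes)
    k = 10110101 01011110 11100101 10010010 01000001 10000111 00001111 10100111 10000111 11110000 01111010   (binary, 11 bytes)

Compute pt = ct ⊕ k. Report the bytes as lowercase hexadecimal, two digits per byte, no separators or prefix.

34 ⊕ b5 = 81
be ⊕ 5e = e0
5b ⊕ e5 = be
c3 ⊕ 92 = 51
62 ⊕ 41 = 23
b2 ⊕ 87 = 35
4e ⊕ 0f = 41
14 ⊕ a7 = b3
52 ⊕ 87 = d5
1f ⊕ f0 = ef
08 ⊕ 7a = 72

81e0be51233541b3d5ef72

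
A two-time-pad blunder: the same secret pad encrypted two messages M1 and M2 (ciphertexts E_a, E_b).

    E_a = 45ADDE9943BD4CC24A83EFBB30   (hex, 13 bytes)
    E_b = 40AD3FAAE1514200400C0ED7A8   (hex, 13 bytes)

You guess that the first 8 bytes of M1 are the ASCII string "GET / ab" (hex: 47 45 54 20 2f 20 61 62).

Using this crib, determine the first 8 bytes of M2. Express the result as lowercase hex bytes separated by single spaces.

First, E_a ⊕ E_b = (M1 ⊕ K) ⊕ (M2 ⊕ K) = M1 ⊕ M2, so the key drops out. Then M2 = (M1 ⊕ M2) ⊕ M1 over the first 8 bytes.
byte 0: (45 ⊕ 40) ⊕ 47 = 05 ⊕ 47 = 42
byte 1: (ad ⊕ ad) ⊕ 45 = 00 ⊕ 45 = 45
byte 2: (de ⊕ 3f) ⊕ 54 = e1 ⊕ 54 = b5
byte 3: (99 ⊕ aa) ⊕ 20 = 33 ⊕ 20 = 13
byte 4: (43 ⊕ e1) ⊕ 2f = a2 ⊕ 2f = 8d
byte 5: (bd ⊕ 51) ⊕ 20 = ec ⊕ 20 = cc
byte 6: (4c ⊕ 42) ⊕ 61 = 0e ⊕ 61 = 6f
byte 7: (c2 ⊕ 00) ⊕ 62 = c2 ⊕ 62 = a0

42 45 b5 13 8d cc 6f a0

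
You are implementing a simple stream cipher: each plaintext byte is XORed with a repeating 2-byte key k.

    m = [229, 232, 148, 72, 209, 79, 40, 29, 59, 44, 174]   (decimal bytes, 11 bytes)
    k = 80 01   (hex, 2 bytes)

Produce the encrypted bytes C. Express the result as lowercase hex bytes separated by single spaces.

The 2-byte key repeats, so the effective keystream is 80 01 80 01 80 01 80 01 80 01 80.
byte 0: 229 xor 128 = 101
byte 1: 232 xor   1 = 233
byte 2: 148 xor 128 =  20
byte 3:  72 xor   1 =  73
byte 4: 209 xor 128 =  81
byte 5:  79 xor   1 =  78
byte 6:  40 xor 128 = 168
byte 7:  29 xor   1 =  28
byte 8:  59 xor 128 = 187
byte 9:  44 xor   1 =  45
byte 10: 174 xor 128 =  46

65 e9 14 49 51 4e a8 1c bb 2d 2e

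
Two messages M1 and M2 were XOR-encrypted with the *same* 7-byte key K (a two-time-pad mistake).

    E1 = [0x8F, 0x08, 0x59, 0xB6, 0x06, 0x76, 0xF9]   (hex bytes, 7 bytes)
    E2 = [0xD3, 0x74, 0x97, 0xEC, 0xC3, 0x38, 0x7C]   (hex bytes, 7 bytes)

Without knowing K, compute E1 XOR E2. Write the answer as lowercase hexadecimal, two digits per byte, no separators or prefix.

E1 ⊕ E2 = (M1 ⊕ K) ⊕ (M2 ⊕ K) = M1 ⊕ M2 — the shared key cancels under XOR.
8f xor d3 = 5c
08 xor 74 = 7c
59 xor 97 = ce
b6 xor ec = 5a
06 xor c3 = c5
76 xor 38 = 4e
f9 xor 7c = 85

5c7cce5ac54e85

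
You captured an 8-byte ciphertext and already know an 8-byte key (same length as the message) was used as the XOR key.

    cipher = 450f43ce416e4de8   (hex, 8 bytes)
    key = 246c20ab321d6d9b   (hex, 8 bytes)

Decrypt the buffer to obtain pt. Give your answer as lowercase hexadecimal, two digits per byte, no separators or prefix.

6163636573732073

XOR is its own inverse, so applying the key byte-wise gives the result directly.
byte 0: 45 XOR 24 = 61
byte 1: 0f XOR 6c = 63
byte 2: 43 XOR 20 = 63
byte 3: ce XOR ab = 65
byte 4: 41 XOR 32 = 73
byte 5: 6e XOR 1d = 73
byte 6: 4d XOR 6d = 20
byte 7: e8 XOR 9b = 73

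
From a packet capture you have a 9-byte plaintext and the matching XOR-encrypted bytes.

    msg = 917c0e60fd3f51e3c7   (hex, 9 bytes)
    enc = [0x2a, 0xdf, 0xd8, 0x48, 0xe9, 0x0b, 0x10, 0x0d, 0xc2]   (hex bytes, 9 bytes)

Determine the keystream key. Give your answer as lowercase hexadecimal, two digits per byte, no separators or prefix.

Since enc = msg ⊕ key, XORing both sides with msg gives key = msg ⊕ enc.
91 ⊕ 2a = bb
7c ⊕ df = a3
0e ⊕ d8 = d6
60 ⊕ 48 = 28
fd ⊕ e9 = 14
3f ⊕ 0b = 34
51 ⊕ 10 = 41
e3 ⊕ 0d = ee
c7 ⊕ c2 = 05

bba3d628143441ee05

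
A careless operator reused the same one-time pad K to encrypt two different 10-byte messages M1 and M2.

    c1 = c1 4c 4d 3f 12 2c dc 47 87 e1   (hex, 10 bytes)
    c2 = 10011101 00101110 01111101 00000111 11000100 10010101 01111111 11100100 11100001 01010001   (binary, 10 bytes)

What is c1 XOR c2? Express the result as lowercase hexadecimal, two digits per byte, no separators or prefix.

c1 ⊕ c2 = (M1 ⊕ K) ⊕ (M2 ⊕ K) = M1 ⊕ M2 — the shared key cancels under XOR.
193 xor 157 =  92
 76 xor  46 =  98
 77 xor 125 =  48
 63 xor   7 =  56
 18 xor 196 = 214
 44 xor 149 = 185
220 xor 127 = 163
 71 xor 228 = 163
135 xor 225 = 102
225 xor  81 = 176

5c623038d6b9a3a366b0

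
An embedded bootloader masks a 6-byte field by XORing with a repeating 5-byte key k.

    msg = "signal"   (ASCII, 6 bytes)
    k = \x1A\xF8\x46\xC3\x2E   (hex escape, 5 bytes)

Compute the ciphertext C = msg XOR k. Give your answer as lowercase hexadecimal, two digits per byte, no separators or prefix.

699121ad4f76

The 5-byte key repeats, so the effective keystream is 1a f8 46 c3 2e 1a.
byte 0: 73 ⊕ 1a = 69
byte 1: 69 ⊕ f8 = 91
byte 2: 67 ⊕ 46 = 21
byte 3: 6e ⊕ c3 = ad
byte 4: 61 ⊕ 2e = 4f
byte 5: 6c ⊕ 1a = 76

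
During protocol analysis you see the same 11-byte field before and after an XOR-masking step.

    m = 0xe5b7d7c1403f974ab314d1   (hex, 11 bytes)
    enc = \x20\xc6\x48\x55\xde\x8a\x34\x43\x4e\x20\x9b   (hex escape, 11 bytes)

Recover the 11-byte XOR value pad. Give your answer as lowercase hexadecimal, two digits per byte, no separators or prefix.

Since enc = m ⊕ pad, XORing both sides with m gives pad = m ⊕ enc.
e5 ⊕ 20 = c5
b7 ⊕ c6 = 71
d7 ⊕ 48 = 9f
c1 ⊕ 55 = 94
40 ⊕ de = 9e
3f ⊕ 8a = b5
97 ⊕ 34 = a3
4a ⊕ 43 = 09
b3 ⊕ 4e = fd
14 ⊕ 20 = 34
d1 ⊕ 9b = 4a

c5719f949eb5a309fd344a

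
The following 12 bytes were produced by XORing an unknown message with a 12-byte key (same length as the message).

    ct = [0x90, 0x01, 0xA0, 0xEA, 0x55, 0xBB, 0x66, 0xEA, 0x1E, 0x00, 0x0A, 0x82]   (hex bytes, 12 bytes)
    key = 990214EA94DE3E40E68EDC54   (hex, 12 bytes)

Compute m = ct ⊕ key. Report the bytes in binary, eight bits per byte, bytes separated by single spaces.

00001001 00000011 10110100 00000000 11000001 01100101 01011000 10101010 11111000 10001110 11010110 11010110

XOR is its own inverse, so applying the key byte-wise gives the result directly.
byte 0: 90 xor 99 = 09
byte 1: 01 xor 02 = 03
byte 2: a0 xor 14 = b4
byte 3: ea xor ea = 00
byte 4: 55 xor 94 = c1
byte 5: bb xor de = 65
byte 6: 66 xor 3e = 58
byte 7: ea xor 40 = aa
byte 8: 1e xor e6 = f8
byte 9: 00 xor 8e = 8e
byte 10: 0a xor dc = d6
byte 11: 82 xor 54 = d6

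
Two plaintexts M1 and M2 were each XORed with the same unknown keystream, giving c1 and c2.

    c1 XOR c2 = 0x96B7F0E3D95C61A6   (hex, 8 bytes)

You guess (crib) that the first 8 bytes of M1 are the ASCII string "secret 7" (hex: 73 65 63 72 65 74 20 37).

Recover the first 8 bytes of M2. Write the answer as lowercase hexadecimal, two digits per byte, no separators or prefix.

e5d29391bc284191

Since c1 ⊕ c2 = M1 ⊕ M2, XORing with the guessed M1 bytes yields the corresponding M2 bytes: M2 = (c1 ⊕ c2) ⊕ M1.
96 XOR 73 = e5
b7 XOR 65 = d2
f0 XOR 63 = 93
e3 XOR 72 = 91
d9 XOR 65 = bc
5c XOR 74 = 28
61 XOR 20 = 41
a6 XOR 37 = 91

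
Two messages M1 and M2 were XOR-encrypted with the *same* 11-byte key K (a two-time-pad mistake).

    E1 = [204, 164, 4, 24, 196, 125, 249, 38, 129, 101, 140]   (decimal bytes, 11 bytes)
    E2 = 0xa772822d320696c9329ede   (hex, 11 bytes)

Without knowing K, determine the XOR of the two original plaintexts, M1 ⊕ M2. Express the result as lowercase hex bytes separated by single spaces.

E1 ⊕ E2 = (M1 ⊕ K) ⊕ (M2 ⊕ K) = M1 ⊕ M2 — the shared key cancels under XOR.
cc ^ a7 = 6b
a4 ^ 72 = d6
04 ^ 82 = 86
18 ^ 2d = 35
c4 ^ 32 = f6
7d ^ 06 = 7b
f9 ^ 96 = 6f
26 ^ c9 = ef
81 ^ 32 = b3
65 ^ 9e = fb
8c ^ de = 52

6b d6 86 35 f6 7b 6f ef b3 fb 52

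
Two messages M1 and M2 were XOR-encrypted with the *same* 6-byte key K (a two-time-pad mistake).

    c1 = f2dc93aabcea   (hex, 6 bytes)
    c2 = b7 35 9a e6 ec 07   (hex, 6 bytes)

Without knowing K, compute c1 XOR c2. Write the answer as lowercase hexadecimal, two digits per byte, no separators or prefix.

45e9094c50ed

c1 ⊕ c2 = (M1 ⊕ K) ⊕ (M2 ⊕ K) = M1 ⊕ M2 — the shared key cancels under XOR.
f2 ^ b7 = 45
dc ^ 35 = e9
93 ^ 9a = 09
aa ^ e6 = 4c
bc ^ ec = 50
ea ^ 07 = ed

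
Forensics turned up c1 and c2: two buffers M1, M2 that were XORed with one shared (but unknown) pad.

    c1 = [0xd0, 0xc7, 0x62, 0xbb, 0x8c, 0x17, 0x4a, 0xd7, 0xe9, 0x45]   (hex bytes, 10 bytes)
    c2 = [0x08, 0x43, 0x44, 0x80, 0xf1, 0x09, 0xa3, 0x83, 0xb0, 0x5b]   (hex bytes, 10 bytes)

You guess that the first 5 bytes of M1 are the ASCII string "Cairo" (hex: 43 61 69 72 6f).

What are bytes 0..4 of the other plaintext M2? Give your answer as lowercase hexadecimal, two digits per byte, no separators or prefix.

9be54f4912

First, c1 ⊕ c2 = (M1 ⊕ K) ⊕ (M2 ⊕ K) = M1 ⊕ M2, so the key drops out. Then M2 = (M1 ⊕ M2) ⊕ M1 over the first 5 bytes.
byte 0: (d0 xor 08) xor 43 = d8 xor 43 = 9b
byte 1: (c7 xor 43) xor 61 = 84 xor 61 = e5
byte 2: (62 xor 44) xor 69 = 26 xor 69 = 4f
byte 3: (bb xor 80) xor 72 = 3b xor 72 = 49
byte 4: (8c xor f1) xor 6f = 7d xor 6f = 12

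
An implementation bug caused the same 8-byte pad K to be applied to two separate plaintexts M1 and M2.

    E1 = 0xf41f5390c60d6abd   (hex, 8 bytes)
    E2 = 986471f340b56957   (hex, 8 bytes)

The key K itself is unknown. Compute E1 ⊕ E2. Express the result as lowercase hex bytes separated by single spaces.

6c 7b 22 63 86 b8 03 ea

E1 ⊕ E2 = (M1 ⊕ K) ⊕ (M2 ⊕ K) = M1 ⊕ M2 — the shared key cancels under XOR.
byte 0: f4 xor 98 = 6c
byte 1: 1f xor 64 = 7b
byte 2: 53 xor 71 = 22
byte 3: 90 xor f3 = 63
byte 4: c6 xor 40 = 86
byte 5: 0d xor b5 = b8
byte 6: 6a xor 69 = 03
byte 7: bd xor 57 = ea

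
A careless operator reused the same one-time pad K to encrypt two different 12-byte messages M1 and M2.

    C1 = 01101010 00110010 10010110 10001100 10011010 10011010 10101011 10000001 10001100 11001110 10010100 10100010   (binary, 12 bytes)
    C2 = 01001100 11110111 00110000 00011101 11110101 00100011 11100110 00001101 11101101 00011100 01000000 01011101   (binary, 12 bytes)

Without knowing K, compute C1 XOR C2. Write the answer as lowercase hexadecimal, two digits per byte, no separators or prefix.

26c5a6916fb94d8c61d2d4ff

C1 ⊕ C2 = (M1 ⊕ K) ⊕ (M2 ⊕ K) = M1 ⊕ M2 — the shared key cancels under XOR.
byte 0: 106 ^  76 =  38
byte 1:  50 ^ 247 = 197
byte 2: 150 ^  48 = 166
byte 3: 140 ^  29 = 145
byte 4: 154 ^ 245 = 111
byte 5: 154 ^  35 = 185
byte 6: 171 ^ 230 =  77
byte 7: 129 ^  13 = 140
byte 8: 140 ^ 237 =  97
byte 9: 206 ^  28 = 210
byte 10: 148 ^  64 = 212
byte 11: 162 ^  93 = 255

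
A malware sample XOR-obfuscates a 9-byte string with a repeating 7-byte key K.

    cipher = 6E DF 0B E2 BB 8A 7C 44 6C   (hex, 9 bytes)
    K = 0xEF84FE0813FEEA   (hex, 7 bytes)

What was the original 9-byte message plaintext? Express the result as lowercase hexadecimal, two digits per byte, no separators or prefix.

815bf5eaa87496abe8

The 7-byte key repeats, so the effective keystream is ef 84 fe 08 13 fe ea ef 84.
byte 0: 110 ^ 239 = 129
byte 1: 223 ^ 132 =  91
byte 2:  11 ^ 254 = 245
byte 3: 226 ^   8 = 234
byte 4: 187 ^  19 = 168
byte 5: 138 ^ 254 = 116
byte 6: 124 ^ 234 = 150
byte 7:  68 ^ 239 = 171
byte 8: 108 ^ 132 = 232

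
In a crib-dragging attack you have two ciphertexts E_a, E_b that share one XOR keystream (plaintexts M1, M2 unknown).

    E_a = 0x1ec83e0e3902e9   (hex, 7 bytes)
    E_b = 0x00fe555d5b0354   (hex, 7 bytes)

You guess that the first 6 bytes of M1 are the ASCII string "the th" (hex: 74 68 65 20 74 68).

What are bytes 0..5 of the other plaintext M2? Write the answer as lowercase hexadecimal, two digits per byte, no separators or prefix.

First, E_a ⊕ E_b = (M1 ⊕ K) ⊕ (M2 ⊕ K) = M1 ⊕ M2, so the key drops out. Then M2 = (M1 ⊕ M2) ⊕ M1 over the first 6 bytes.
byte 0: (1e XOR 00) XOR 74 = 1e XOR 74 = 6a
byte 1: (c8 XOR fe) XOR 68 = 36 XOR 68 = 5e
byte 2: (3e XOR 55) XOR 65 = 6b XOR 65 = 0e
byte 3: (0e XOR 5d) XOR 20 = 53 XOR 20 = 73
byte 4: (39 XOR 5b) XOR 74 = 62 XOR 74 = 16
byte 5: (02 XOR 03) XOR 68 = 01 XOR 68 = 69

6a5e0e731669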